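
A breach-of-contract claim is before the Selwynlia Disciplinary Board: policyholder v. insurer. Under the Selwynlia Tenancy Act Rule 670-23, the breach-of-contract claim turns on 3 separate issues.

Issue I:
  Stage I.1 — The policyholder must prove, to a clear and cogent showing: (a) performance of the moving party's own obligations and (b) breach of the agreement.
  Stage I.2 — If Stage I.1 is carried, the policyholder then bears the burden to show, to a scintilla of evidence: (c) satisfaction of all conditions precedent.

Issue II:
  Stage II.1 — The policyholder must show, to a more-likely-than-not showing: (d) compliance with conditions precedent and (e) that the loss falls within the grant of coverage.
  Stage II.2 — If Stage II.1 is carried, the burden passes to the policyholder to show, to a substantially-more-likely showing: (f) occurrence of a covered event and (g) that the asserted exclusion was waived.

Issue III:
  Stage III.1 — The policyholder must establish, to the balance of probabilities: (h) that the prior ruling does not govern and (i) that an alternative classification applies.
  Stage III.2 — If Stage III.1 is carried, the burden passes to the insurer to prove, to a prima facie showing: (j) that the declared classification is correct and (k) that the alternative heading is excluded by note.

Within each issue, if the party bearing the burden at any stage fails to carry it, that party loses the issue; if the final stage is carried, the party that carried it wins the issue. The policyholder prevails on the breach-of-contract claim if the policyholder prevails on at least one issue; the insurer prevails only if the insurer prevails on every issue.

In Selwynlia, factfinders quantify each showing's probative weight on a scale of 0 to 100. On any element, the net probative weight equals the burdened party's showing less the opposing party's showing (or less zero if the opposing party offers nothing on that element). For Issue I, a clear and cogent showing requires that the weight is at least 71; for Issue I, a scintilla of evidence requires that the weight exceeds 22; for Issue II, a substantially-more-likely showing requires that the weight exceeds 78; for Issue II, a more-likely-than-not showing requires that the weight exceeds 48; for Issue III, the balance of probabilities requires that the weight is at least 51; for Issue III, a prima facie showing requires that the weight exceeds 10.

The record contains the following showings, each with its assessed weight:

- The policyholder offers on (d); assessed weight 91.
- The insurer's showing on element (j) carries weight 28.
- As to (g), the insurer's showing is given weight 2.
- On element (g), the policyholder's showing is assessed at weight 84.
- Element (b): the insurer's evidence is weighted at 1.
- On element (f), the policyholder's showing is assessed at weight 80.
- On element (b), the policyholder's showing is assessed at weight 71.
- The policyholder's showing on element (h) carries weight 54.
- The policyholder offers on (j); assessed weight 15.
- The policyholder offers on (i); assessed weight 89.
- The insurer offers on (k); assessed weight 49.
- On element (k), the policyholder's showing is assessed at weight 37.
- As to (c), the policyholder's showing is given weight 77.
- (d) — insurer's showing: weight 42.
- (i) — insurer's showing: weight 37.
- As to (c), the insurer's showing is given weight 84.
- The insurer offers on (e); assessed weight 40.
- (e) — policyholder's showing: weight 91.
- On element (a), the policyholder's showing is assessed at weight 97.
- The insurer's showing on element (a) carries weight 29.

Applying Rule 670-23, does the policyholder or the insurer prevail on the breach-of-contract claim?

policyholder

— Issue I —
Stage I.1 (policyholder, a clear and cogent showing, weight is at least 71): (a) net 97−29=68 < 71 — fails; (b) net 71−1=70 < 71 — fails.
  Stage I.1 not carried; the policyholder fails its burden.
The analysis ends at Stage I.1; the insurer prevails on this issue.
— Issue II —
Stage II.1 — burden on policyholder; standard: a more-likely-than-not showing (weight exceeds 48).
    (d): 91 − 42 = 49 > 48 [met]
    (e): 91 − 40 = 51 > 48 [met]
  All elements met. The policyholder retains the burden for Stage II.2.
Stage II.2 — burden on policyholder; standard: a substantially-more-likely showing (weight exceeds 78).
    (f): 80 > 78 [met]
    (g): 84 − 2 = 82 > 78 [met]
  All elements met at the final stage.
With every stage satisfied, the policyholder prevails on this issue.
— Issue III —
Stage III.1 — burden on policyholder; standard: the balance of probabilities (weight is at least 51).
    (h): 54 ≥ 51 [met]
    (i): 89 − 37 = 52 ≥ 51 [met]
  All elements met. The burden passes to the insurer.
Stage III.2 — burden on insurer; standard: a prima facie showing (weight exceeds 10).
    (j): 28 − 15 = 13 > 10 [met]
    (k): 49 − 37 = 12 > 10 [met]
  All elements met at the final stage.
Every stage carried; the insurer prevails on this issue.
Per-issue: Issue I → insurer; Issue II → policyholder; Issue III → insurer. The policyholder must prevail on at least one issue; overall, the policyholder prevails.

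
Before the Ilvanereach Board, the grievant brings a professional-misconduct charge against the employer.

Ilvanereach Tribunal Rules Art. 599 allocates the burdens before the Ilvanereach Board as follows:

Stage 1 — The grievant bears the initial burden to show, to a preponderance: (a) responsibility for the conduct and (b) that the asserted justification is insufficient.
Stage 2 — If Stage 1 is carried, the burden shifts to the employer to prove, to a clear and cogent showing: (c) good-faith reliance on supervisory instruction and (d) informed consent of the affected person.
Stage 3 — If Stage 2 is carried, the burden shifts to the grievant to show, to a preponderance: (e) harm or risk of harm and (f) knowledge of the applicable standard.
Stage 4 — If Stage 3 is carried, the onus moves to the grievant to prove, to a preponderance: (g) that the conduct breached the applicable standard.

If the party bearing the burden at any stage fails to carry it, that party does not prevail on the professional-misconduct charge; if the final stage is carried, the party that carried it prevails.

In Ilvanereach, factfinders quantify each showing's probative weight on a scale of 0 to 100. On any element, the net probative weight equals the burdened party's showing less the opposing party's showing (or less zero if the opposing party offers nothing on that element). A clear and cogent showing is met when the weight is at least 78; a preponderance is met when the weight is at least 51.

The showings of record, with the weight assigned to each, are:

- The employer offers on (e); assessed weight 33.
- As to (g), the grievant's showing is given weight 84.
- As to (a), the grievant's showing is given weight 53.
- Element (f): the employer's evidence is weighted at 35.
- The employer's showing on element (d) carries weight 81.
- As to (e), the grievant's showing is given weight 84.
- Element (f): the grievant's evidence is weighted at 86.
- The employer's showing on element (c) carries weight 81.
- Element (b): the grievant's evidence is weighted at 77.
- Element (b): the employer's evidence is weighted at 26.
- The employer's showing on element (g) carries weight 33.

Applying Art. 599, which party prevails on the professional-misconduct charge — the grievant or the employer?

At Stage 1 the grievant must meet a preponderance (weight is at least 51): on (a) the weight is 53, ≥ 51, so (a) meets the standard; on (b) the weight is 77 less the opposing 26 gives net 51, ≥ 51, so (b) meets the standard.
  The grievant carries Stage 1; the employer now bears the burden.
At Stage 2 the employer must meet a clear and cogent showing (weight is at least 78): on (c) the weight is 81, which does reach 78, so (c) meets the standard; on (d) the weight is 81, ≥ 78, so (d) meets the standard.
  Stage 2 carried; the burden shifts to the grievant.
At Stage 3 the grievant must meet a preponderance (weight is at least 51): on (e) the weight is 84 less the opposing 33 gives net 51, which does reach 51, so (e) meets the standard; on (f) the weight is 86 less the opposing 35 gives net 51, ≥ 51, so (f) meets the standard.
  Stage 3 is satisfied; the grievant continues to bear the burden.
At Stage 4 the grievant must meet a preponderance (weight is at least 51): on (g) the weight is 84 less the opposing 33 gives net 51, ≥ 51, so (g) meets the standard.
  The grievant carries the last stage.
With every stage satisfied, the grievant prevails.

grievant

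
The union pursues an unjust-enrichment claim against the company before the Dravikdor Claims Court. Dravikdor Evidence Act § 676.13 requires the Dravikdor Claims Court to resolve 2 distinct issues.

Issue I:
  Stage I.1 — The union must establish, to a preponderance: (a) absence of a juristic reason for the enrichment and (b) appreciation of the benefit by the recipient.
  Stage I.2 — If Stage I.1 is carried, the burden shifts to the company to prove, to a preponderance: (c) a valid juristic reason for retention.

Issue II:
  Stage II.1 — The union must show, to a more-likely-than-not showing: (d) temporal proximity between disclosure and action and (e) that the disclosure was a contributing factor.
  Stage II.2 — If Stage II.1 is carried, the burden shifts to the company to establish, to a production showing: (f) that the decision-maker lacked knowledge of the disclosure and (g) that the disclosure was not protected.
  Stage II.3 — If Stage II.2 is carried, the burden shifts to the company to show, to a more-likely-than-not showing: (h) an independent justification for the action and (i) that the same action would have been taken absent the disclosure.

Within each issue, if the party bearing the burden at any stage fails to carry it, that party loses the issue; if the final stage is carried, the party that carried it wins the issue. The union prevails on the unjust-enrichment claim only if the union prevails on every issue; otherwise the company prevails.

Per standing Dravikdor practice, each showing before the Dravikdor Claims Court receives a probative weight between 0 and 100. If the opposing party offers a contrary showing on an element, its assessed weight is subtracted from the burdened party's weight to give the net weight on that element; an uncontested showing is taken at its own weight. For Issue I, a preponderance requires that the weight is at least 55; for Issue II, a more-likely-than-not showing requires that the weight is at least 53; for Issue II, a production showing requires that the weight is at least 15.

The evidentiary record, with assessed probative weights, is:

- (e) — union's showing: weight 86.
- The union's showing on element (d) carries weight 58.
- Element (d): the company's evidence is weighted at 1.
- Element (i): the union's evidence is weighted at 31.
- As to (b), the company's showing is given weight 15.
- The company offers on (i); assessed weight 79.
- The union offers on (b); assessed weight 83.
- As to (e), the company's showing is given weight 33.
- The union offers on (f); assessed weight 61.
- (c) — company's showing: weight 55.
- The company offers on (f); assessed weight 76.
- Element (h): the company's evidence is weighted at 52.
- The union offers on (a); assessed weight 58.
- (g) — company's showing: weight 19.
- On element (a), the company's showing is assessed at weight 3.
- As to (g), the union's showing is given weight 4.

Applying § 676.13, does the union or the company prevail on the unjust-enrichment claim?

company

— Issue I —
At Stage I.1 the union must meet a preponderance (weight is at least 55): on (a) the weight is 58 less the opposing 3 gives net 55, which does reach 55, so (a) meets the standard; on (b) the weight is 83 less the opposing 15 gives net 68, ≥ 55, so (b) meets the standard.
  The union carries Stage I.1; the company now bears the burden.
At Stage I.2 the company must meet a preponderance (weight is at least 55): on (c) the weight is 55, which does reach 55, so (c) meets the standard.
  Stage I.2 carried; the final stage is satisfied.
Every stage carried; the company prevails on this issue.
— Issue II —
At Stage II.1 the union must meet a more-likely-than-not showing (weight is at least 53): on (d) the weight is 58 less the opposing 1 gives net 57, which does reach 53, so (d) meets the standard; on (e) the weight is 86 less the opposing 33 gives net 53, ≥ 53, so (e) meets the standard.
  All elements met. The burden passes to the company.
At Stage II.2 the company must meet a production showing (weight is at least 15): on (f) the weight is 76 less the opposing 61 gives net 15, ≥ 15, so (f) meets the standard; on (g) the weight is 19 less the opposing 4 gives net 15, which does reach 15, so (g) meets the standard.
  Stage II.2 is satisfied; the company continues to bear the burden.
At Stage II.3 the company must meet a more-likely-than-not showing (weight is at least 53): on (h) the weight is 52, which does not reach 53, so (h) does not meet the standard; on (i) the weight is 79 less the opposing 31 gives net 48, < 53, so (i) does not meet the standard.
  Stage II.3 not carried; the company fails its burden.
So the union prevails on this issue.
Per-issue: Issue I → company; Issue II → union. The union must prevail on every issue; overall, the company prevails.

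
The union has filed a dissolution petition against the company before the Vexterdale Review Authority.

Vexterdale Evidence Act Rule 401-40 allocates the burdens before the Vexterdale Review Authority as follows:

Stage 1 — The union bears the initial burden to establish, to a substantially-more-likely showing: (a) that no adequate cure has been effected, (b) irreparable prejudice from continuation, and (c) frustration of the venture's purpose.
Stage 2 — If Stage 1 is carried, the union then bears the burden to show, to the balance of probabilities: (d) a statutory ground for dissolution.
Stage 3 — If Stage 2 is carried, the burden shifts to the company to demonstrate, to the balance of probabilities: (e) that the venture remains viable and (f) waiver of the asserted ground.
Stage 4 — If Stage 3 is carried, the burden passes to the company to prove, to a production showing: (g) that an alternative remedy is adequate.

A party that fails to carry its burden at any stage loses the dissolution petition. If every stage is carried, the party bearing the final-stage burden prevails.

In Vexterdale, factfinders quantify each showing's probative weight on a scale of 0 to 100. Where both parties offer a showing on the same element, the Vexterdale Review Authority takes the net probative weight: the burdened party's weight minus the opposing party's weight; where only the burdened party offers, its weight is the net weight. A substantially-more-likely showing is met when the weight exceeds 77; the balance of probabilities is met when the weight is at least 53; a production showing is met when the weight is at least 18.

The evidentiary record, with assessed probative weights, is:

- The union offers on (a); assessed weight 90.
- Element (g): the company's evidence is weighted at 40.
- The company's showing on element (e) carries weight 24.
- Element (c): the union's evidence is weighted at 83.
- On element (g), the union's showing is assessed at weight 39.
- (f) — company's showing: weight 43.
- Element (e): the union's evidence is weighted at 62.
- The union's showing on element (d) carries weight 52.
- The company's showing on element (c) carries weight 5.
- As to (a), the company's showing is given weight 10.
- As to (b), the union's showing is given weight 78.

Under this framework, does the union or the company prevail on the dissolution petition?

At Stage 1 the union must meet a substantially-more-likely showing (weight exceeds 77): on (a) the weight is 90 less the opposing 10 gives net 80, which does exceed 77, so (a) meets the standard; on (b) the weight is 78, > 77, so (b) meets the standard; on (c) the weight is 83 less the opposing 5 gives net 78, > 77, so (c) meets the standard.
  All elements met. The union retains the burden for Stage 2.
At Stage 2 the union must meet the balance of probabilities (weight is at least 53): on (d) the weight is 52, which does not reach 53, so (d) does not meet the standard.
  Stage 2 not carried; the union fails its burden.
The analysis ends at Stage 2; the company prevails.

company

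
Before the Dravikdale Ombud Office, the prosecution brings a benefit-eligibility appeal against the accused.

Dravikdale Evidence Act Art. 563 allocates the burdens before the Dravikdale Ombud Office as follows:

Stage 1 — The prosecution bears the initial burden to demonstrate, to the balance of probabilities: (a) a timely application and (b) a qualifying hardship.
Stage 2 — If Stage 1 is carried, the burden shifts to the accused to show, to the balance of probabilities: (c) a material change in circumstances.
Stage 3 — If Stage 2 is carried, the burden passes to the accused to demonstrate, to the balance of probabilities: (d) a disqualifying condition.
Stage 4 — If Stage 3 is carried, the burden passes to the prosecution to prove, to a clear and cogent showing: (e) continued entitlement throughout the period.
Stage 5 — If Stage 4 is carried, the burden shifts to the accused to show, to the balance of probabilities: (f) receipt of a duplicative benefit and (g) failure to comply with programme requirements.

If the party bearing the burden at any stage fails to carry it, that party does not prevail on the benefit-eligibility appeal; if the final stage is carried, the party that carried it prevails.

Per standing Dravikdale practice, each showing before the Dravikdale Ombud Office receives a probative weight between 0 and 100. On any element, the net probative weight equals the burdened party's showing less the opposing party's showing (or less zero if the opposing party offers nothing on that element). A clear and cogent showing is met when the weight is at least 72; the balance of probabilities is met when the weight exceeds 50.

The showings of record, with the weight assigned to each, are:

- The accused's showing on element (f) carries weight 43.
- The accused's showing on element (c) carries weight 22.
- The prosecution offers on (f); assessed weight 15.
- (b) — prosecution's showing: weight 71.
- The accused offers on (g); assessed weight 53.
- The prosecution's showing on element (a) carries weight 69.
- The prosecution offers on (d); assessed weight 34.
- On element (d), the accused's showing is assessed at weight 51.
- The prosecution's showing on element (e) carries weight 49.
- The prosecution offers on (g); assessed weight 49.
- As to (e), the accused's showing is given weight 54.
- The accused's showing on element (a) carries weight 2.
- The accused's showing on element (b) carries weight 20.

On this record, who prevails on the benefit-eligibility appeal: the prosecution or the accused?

prosecution

At Stage 1 the prosecution must meet the balance of probabilities (weight exceeds 50): on (a) the weight is 69 less the opposing 2 gives net 67, > 50, so (a) meets the standard; on (b) the weight is 71 less the opposing 20 gives net 51, > 50, so (b) meets the standard.
  Stage 1 is satisfied; the onus moves to the accused.
At Stage 2 the accused must meet the balance of probabilities (weight exceeds 50): on (c) the weight is 22, ≤ 50, so (c) does not meet the standard.
  The accused does not carry Stage 2.
The prosecution prevails.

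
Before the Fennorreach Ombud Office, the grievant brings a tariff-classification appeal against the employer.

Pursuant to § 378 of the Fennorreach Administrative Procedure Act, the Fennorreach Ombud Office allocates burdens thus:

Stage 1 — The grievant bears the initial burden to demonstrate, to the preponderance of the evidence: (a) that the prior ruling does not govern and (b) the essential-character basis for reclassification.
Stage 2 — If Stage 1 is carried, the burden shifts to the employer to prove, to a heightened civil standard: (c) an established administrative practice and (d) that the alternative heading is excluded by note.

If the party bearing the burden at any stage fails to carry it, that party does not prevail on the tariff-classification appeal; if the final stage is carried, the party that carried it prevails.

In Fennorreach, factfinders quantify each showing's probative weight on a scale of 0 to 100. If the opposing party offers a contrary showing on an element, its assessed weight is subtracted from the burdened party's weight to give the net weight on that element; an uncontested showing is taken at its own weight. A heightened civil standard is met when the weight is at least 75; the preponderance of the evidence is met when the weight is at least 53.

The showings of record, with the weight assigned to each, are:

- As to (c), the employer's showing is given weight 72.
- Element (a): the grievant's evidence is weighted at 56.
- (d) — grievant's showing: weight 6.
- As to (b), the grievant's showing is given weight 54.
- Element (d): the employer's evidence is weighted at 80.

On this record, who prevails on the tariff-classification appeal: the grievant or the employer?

Stage 1 — burden on grievant; standard: the preponderance of the evidence (weight is at least 53).
    (a): 56 ≥ 53 [met]
    (b): 54 ≥ 53 [met]
  Stage 1 is satisfied; the onus moves to the employer.
Stage 2 — burden on employer; standard: a heightened civil standard (weight is at least 75).
    (c): 72 < 75 [not met]
    (d): 80 − 6 = 74 < 75 [not met]
  Stage 2 not carried; the employer fails its burden.
The grievant prevails.

grievant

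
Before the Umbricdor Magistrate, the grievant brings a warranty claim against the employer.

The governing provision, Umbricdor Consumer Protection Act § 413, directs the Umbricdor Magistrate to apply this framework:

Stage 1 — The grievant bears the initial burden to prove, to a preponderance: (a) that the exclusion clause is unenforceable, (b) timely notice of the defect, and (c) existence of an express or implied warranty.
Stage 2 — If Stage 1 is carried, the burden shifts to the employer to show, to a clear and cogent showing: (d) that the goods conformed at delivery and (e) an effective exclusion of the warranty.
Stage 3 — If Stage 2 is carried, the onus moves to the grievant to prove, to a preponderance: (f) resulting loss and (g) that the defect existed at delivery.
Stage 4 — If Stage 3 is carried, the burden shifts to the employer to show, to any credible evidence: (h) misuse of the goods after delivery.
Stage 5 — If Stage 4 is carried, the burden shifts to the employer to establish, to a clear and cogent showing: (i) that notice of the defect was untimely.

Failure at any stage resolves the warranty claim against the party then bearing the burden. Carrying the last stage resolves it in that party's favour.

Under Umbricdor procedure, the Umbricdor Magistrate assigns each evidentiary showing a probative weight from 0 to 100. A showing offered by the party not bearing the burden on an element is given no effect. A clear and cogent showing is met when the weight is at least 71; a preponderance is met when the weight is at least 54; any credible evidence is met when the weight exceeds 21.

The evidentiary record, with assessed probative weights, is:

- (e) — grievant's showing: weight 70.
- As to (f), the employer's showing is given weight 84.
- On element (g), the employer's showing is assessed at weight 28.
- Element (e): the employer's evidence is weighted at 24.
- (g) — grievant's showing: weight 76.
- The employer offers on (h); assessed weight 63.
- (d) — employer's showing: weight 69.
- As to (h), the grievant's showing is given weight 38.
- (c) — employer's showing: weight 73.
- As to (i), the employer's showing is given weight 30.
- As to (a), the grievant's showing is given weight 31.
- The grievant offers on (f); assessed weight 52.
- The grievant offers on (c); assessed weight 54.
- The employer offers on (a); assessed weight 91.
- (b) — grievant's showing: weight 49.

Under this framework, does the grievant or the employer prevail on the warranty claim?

employer

Stage 1 (grievant, a preponderance, weight is at least 54): (a) 31 (employer's 91 disregarded) < 54 — fails; (b) 49 < 54 — fails; (c) 54 (employer's 73 disregarded) ≥ 54 — meets.
  Stage 1 not carried; the grievant fails its burden.
So the employer prevails.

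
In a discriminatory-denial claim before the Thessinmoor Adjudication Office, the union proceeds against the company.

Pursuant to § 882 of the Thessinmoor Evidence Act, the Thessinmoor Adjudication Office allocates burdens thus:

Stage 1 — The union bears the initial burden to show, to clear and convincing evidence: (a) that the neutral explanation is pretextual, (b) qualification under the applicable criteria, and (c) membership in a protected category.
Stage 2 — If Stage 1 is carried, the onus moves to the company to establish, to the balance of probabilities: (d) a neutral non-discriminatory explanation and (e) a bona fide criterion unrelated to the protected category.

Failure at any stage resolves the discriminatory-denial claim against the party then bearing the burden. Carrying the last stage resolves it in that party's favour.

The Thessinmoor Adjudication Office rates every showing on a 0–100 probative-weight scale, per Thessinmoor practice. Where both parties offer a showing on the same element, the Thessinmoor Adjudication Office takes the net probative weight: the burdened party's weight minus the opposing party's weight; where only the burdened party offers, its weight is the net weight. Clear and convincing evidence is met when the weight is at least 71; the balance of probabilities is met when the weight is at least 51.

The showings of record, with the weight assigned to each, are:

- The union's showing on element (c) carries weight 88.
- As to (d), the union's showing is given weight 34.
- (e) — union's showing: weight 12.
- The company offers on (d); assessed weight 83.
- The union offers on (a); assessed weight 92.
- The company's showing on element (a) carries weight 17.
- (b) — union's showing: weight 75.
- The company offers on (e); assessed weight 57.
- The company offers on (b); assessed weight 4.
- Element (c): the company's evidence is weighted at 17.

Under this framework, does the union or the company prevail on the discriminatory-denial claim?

At Stage 1 the union must meet clear and convincing evidence (weight is at least 71): on (a) the weight is 92 less the opposing 17 gives net 75, which does reach 71, so (a) meets the standard; on (b) the weight is 75 less the opposing 4 gives net 71, which does reach 71, so (b) meets the standard; on (c) the weight is 88 less the opposing 17 gives net 71, which does reach 71, so (c) meets the standard.
  Stage 1 carried; the burden shifts to the company.
At Stage 2 the company must meet the balance of probabilities (weight is at least 51): on (d) the weight is 83 less the opposing 34 gives net 49, which does not reach 51, so (d) does not meet the standard; on (e) the weight is 57 less the opposing 12 gives net 45, which does not reach 51, so (e) does not meet the standard.
  Not every element is met, so the company fails to carry Stage 2.
So the union prevails.

union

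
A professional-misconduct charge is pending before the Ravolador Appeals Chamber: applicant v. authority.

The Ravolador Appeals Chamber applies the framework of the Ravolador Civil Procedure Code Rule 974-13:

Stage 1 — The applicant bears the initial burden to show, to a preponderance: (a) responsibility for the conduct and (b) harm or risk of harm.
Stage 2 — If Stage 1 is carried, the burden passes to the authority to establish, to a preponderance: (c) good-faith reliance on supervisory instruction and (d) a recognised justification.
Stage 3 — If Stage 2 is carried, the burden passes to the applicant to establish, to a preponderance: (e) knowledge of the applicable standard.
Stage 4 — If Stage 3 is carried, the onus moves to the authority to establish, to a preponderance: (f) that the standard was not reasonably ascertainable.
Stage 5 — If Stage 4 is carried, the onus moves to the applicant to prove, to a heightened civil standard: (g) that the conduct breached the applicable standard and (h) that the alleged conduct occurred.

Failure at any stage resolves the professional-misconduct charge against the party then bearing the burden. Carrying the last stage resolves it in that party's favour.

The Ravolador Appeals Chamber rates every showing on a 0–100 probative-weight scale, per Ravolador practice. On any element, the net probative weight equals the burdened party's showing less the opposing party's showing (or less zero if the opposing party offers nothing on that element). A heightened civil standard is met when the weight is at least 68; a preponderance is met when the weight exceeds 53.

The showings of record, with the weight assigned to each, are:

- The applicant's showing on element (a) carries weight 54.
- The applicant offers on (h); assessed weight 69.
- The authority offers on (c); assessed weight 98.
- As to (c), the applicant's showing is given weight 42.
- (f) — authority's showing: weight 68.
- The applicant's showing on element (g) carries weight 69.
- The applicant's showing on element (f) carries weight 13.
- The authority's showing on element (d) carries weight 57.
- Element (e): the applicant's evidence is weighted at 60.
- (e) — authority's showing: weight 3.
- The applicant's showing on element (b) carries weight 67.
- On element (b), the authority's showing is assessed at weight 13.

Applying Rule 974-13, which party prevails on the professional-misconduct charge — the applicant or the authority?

Stage 1 (applicant, a preponderance, weight exceeds 53): (a) 54 > 53 — meets; (b) net 67−13=54 > 53 — meets.
  Stage 1 is satisfied; the onus moves to the authority.
Stage 2 (authority, a preponderance, weight exceeds 53): (c) net 98−42=56 > 53 — meets; (d) 57 > 53 — meets.
  The authority carries Stage 2; the applicant now bears the burden.
Stage 3 (applicant, a preponderance, weight exceeds 53): (e) net 60−3=57 > 53 — meets.
  Stage 3 is satisfied; the onus moves to the authority.
Stage 4 (authority, a preponderance, weight exceeds 53): (f) net 68−13=55 > 53 — meets.
  Stage 4 is satisfied; the onus moves to the applicant.
Stage 5 (applicant, a heightened civil standard, weight is at least 68): (g) 69 ≥ 68 — meets; (h) 69 ≥ 68 — meets.
  All elements met at the final stage.
All stages carried — the applicant prevails.

applicant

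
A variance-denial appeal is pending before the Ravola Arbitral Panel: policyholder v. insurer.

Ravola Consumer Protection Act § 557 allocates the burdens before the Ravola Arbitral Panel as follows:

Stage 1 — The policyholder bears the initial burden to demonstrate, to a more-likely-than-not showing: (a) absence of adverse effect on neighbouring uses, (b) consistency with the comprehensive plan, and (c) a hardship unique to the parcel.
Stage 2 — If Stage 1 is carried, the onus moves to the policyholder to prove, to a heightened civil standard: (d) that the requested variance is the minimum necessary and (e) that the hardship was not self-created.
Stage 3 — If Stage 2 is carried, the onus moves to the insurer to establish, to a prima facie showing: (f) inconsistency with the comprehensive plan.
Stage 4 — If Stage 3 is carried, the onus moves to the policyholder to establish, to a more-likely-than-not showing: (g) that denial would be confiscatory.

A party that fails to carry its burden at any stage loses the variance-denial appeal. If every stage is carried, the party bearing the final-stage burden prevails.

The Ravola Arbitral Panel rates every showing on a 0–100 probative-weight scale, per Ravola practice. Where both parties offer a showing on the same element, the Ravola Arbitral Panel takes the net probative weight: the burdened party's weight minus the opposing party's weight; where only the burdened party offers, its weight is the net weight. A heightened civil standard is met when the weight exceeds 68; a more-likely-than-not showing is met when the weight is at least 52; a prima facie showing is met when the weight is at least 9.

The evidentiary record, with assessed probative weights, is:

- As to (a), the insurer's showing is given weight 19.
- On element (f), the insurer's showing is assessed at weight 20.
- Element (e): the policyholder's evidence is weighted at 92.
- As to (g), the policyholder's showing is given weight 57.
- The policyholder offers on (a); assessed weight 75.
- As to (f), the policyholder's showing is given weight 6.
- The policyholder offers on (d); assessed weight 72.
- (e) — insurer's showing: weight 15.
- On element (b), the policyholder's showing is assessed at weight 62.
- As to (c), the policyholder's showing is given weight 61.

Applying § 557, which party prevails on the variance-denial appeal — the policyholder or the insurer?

policyholder

Stage 1 — burden on policyholder; standard: a more-likely-than-not showing (weight is at least 52).
    (a): 75 − 19 = 56 ≥ 52 [met]
    (b): 62 ≥ 52 [met]
    (c): 61 ≥ 52 [met]
  Stage 1 carried; the burden remains with the policyholder.
Stage 2 — burden on policyholder; standard: a heightened civil standard (weight exceeds 68).
    (d): 72 > 68 [met]
    (e): 92 − 15 = 77 > 68 [met]
  The policyholder carries Stage 2; the insurer now bears the burden.
Stage 3 — burden on insurer; standard: a prima facie showing (weight is at least 9).
    (f): 20 − 6 = 14 ≥ 9 [met]
  The insurer carries Stage 3; the policyholder now bears the burden.
Stage 4 — burden on policyholder; standard: a more-likely-than-not showing (weight is at least 52).
    (g): 57 ≥ 52 [met]
  Stage 4 carried; the final stage is satisfied.
Every stage carried; the policyholder prevails.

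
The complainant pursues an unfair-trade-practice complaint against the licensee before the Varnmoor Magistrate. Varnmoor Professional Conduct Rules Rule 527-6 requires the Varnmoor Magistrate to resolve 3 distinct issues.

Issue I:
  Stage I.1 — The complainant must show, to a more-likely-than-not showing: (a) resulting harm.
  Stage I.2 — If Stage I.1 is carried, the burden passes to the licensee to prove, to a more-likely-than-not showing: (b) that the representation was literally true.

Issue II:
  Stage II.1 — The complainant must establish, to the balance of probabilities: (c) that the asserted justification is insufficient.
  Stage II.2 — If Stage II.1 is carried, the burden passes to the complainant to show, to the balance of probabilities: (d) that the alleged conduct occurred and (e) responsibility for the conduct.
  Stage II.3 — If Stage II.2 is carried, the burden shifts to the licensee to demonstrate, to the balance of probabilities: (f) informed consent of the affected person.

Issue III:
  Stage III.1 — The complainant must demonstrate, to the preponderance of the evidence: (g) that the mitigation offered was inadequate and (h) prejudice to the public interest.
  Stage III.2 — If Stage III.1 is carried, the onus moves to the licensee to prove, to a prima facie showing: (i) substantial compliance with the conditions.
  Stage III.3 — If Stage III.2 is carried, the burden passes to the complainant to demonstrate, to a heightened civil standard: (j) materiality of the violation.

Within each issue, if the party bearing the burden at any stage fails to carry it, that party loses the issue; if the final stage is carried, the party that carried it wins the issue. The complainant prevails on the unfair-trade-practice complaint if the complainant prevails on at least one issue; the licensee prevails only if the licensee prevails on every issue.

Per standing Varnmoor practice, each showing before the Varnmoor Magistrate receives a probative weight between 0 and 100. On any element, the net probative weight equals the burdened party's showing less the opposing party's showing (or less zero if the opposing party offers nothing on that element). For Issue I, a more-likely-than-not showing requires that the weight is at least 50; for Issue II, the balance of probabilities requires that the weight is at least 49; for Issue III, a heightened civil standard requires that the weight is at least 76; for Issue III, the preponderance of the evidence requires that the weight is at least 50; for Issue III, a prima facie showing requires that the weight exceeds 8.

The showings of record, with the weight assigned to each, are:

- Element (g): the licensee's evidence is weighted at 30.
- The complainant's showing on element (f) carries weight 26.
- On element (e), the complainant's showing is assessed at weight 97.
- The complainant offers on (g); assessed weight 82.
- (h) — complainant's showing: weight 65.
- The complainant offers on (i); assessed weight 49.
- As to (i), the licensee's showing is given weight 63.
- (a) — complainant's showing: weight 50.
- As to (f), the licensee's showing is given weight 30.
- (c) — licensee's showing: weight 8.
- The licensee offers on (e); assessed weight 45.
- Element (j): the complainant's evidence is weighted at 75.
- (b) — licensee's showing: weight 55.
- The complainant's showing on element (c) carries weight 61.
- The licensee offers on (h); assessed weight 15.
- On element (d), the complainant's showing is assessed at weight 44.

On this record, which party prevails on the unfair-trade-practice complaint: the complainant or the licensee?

licensee

— Issue I —
At Stage I.1 the complainant must meet a more-likely-than-not showing (weight is at least 50): on (a) the weight is 50, which does reach 50, so (a) meets the standard.
  The complainant carries Stage I.1; the licensee now bears the burden.
At Stage I.2 the licensee must meet a more-likely-than-not showing (weight is at least 50): on (b) the weight is 55, which does reach 50, so (b) meets the standard.
  All elements met at the final stage.
With every stage satisfied, the licensee prevails on this issue.
— Issue II —
Stage II.1 (complainant, the balance of probabilities, weight is at least 49): (c) net 61−8=53 ≥ 49 — meets.
  Stage II.1 is satisfied; the complainant continues to bear the burden.
Stage II.2 (complainant, the balance of probabilities, weight is at least 49): (d) 44 < 49 — fails; (e) net 97−45=52 ≥ 49 — meets.
  The complainant does not carry Stage II.2.
So the licensee prevails on this issue.
— Issue III —
Stage III.1 — burden on complainant; standard: the preponderance of the evidence (weight is at least 50).
    (g): 82 − 30 = 52 ≥ 50 [met]
    (h): 65 − 15 = 50 ≥ 50 [met]
  The complainant carries Stage III.1; the licensee now bears the burden.
Stage III.2 — burden on licensee; standard: a prima facie showing (weight exceeds 8).
    (i): 63 − 49 = 14 > 8 [met]
  The licensee carries Stage III.2; the complainant now bears the burden.
Stage III.3 — burden on complainant; standard: a heightened civil standard (weight is at least 76).
    (j): 75 < 76 [not met]
  The complainant does not carry Stage III.3.
The analysis ends at Stage III.3; the licensee prevails on this issue.
Per-issue: Issue I → licensee; Issue II → licensee; Issue III → licensee. The complainant must prevail on at least one issue; overall, the licensee prevails.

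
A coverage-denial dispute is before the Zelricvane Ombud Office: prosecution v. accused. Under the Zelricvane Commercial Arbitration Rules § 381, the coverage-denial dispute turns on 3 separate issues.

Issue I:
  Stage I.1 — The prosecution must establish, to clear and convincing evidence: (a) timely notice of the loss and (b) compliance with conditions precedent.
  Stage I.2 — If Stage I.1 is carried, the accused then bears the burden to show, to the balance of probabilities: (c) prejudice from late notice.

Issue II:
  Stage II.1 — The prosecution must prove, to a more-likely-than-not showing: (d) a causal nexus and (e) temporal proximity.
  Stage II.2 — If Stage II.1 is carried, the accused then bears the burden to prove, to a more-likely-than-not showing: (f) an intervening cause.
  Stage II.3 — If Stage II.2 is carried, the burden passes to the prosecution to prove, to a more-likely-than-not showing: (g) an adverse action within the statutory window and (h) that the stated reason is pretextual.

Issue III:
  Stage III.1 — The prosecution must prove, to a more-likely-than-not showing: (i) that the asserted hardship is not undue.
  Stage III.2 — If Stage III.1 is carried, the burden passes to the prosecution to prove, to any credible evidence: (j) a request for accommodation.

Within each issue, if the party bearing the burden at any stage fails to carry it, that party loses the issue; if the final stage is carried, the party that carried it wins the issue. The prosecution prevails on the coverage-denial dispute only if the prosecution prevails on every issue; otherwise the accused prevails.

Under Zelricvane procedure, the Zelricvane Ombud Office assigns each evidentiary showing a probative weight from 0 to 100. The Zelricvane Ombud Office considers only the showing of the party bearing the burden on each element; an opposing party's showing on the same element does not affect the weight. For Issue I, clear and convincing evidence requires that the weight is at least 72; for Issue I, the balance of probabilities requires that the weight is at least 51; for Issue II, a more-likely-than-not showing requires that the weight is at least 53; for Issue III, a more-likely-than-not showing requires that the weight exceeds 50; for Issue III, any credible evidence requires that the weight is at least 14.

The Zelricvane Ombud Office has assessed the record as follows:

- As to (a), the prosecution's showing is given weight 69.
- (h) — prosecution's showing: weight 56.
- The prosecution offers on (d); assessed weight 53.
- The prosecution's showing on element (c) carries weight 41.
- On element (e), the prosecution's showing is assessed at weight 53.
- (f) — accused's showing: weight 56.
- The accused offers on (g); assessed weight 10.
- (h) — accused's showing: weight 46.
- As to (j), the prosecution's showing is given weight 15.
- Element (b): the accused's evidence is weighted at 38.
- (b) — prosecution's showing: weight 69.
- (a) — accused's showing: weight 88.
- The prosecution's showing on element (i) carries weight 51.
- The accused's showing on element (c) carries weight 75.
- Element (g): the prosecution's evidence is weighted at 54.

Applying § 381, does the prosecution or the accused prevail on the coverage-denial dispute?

accused

— Issue I —
At Stage I.1 the prosecution must meet clear and convincing evidence (weight is at least 72): on (a) the weight is 69 (the accused's 88 is given no effect), < 72, so (a) does not meet the standard; on (b) the weight is 69 (the accused's 38 is given no effect), which does not reach 72, so (b) does not meet the standard.
  Stage I.1 not carried; the prosecution fails its burden.
So the accused prevails on this issue.
— Issue II —
At Stage II.1 the prosecution must meet a more-likely-than-not showing (weight is at least 53): on (d) the weight is 53, which does reach 53, so (d) meets the standard; on (e) the weight is 53, ≥ 53, so (e) meets the standard.
  Stage II.1 carried; the burden shifts to the accused.
At Stage II.2 the accused must meet a more-likely-than-not showing (weight is at least 53): on (f) the weight is 56, ≥ 53, so (f) meets the standard.
  Stage II.2 carried; the burden shifts to the prosecution.
At Stage II.3 the prosecution must meet a more-likely-than-not showing (weight is at least 53): on (g) the weight is 54 (the accused's 10 is given no effect), which does reach 53, so (g) meets the standard; on (h) the weight is 56 (the accused's 46 is given no effect), ≥ 53, so (h) meets the standard.
  The prosecution carries the last stage.
All stages carried — the prosecution prevails on this issue.
— Issue III —
Stage III.1 (prosecution, a more-likely-than-not showing, weight exceeds 50): (i) 51 > 50 — meets.
  Stage III.1 carried; the burden remains with the prosecution.
Stage III.2 (prosecution, any credible evidence, weight is at least 14): (j) 15 ≥ 14 — meets.
  Stage III.2 carried; the final stage is satisfied.
With every stage satisfied, the prosecution prevails on this issue.
Per-issue: Issue I → accused; Issue II → prosecution; Issue III → prosecution. The prosecution must prevail on every issue; overall, the accused prevails.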